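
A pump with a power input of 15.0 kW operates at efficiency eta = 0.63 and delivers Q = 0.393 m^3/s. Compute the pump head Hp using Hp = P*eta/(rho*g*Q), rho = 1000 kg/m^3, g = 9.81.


Pump head formula: Hp = P * eta / (rho * g * Q).
Numerator: P * eta = 15.0 * 1000 * 0.63 = 9450.0 W.
Denominator: rho * g * Q = 1000 * 9.81 * 0.393 = 3855.33.
Hp = 9450.0 / 3855.33 = 2.45 m.

2.45


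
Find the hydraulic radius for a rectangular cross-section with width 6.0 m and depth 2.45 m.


For a rectangular section:
Flow area A = b * y = 6.0 * 2.45 = 14.7 m^2.
Wetted perimeter P = b + 2y = 6.0 + 2*2.45 = 10.9 m.
Hydraulic radius R = A/P = 14.7 / 10.9 = 1.3486 m.

1.3486


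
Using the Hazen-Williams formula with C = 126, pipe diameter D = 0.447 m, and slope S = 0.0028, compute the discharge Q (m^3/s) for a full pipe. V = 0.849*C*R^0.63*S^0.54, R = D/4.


For a full circular pipe, R = D/4 = 0.447/4 = 0.1118 m.
V = 0.849 * 126 * 0.1118^0.63 * 0.0028^0.54
  = 0.849 * 126 * 0.251418 * 0.041828
  = 1.125 m/s.
Pipe area A = pi*D^2/4 = pi*0.447^2/4 = 0.1569 m^2.
Q = A * V = 0.1569 * 1.125 = 0.1765 m^3/s.

0.1765


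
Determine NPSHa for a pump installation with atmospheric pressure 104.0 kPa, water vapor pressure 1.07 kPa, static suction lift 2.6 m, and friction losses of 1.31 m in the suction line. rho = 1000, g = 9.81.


NPSHa = p_atm/(rho*g) - z_s - hf_s - p_vap/(rho*g).
p_atm/(rho*g) = 104.0*1000 / (1000*9.81) = 10.601 m.
p_vap/(rho*g) = 1.07*1000 / (1000*9.81) = 0.109 m.
NPSHa = 10.601 - 2.6 - 1.31 - 0.109
      = 6.58 m.

6.58


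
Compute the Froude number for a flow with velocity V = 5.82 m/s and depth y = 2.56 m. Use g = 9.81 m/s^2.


The Froude number is defined as Fr = V / sqrt(g*y).
g*y = 9.81 * 2.56 = 25.1136.
sqrt(g*y) = sqrt(25.1136) = 5.0113.
Fr = 5.82 / 5.0113 = 1.1614.

1.1614


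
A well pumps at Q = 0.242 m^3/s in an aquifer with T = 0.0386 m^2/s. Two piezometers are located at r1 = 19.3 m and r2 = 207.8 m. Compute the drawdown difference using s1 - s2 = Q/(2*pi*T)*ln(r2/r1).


Thiem equation: s1 - s2 = Q/(2*pi*T) * ln(r2/r1).
ln(r2/r1) = ln(207.8/19.3) = 2.3765.
Q/(2*pi*T) = 0.242 / (2*pi*0.0386) = 0.242 / 0.2425 = 0.9978.
s1 - s2 = 0.9978 * 2.3765 = 2.3713 m.

2.3713


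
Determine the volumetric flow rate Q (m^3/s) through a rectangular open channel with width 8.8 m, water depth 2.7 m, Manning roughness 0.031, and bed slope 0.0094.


For a rectangular channel, the cross-sectional area A = b * y = 8.8 * 2.7 = 23.76 m^2.
The wetted perimeter P = b + 2y = 8.8 + 2*2.7 = 14.2 m.
Hydraulic radius R = A/P = 23.76/14.2 = 1.6732 m.
Velocity V = (1/n)*R^(2/3)*S^(1/2) = (1/0.031)*1.6732^(2/3)*0.0094^(1/2) = 4.408 m/s.
Discharge Q = A * V = 23.76 * 4.408 = 104.734 m^3/s.

104.734


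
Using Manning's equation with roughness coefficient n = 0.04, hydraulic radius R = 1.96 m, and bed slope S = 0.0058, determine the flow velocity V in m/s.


Manning's equation gives V = (1/n) * R^(2/3) * S^(1/2).
First, compute R^(2/3) = 1.96^(2/3) = 1.5662.
Next, S^(1/2) = 0.0058^(1/2) = 0.076158.
Then 1/n = 1/0.04 = 25.0.
V = 25.0 * 1.5662 * 0.076158 = 2.9819 m/s.

2.9819


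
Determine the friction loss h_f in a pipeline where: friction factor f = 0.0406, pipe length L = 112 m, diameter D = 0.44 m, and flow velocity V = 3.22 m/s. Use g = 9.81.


Darcy-Weisbach equation: h_f = f * (L/D) * V^2/(2g).
f * L/D = 0.0406 * 112/0.44 = 10.3345.
V^2/(2g) = 3.22^2 / (2*9.81) = 10.3684 / 19.62 = 0.5285 m.
h_f = 10.3345 * 0.5285 = 5.461 m.

5.461


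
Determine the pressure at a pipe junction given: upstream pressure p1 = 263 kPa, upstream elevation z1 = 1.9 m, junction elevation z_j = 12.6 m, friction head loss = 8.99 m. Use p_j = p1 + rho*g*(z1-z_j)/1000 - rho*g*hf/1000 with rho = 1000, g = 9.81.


Junction pressure: p_j = p1 + rho*g*(z1 - z_j)/1000 - rho*g*hf/1000.
Elevation term = 1000*9.81*(1.9 - 12.6)/1000 = -104.967 kPa.
Friction term = 1000*9.81*8.99/1000 = 88.192 kPa.
p_j = 263 + -104.967 - 88.192 = 69.84 kPa.

69.84


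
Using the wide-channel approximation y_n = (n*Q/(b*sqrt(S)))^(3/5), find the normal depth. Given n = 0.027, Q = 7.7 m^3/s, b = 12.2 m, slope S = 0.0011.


We use the wide-channel approximation y_n = (n*Q/(b*sqrt(S)))^(3/5).
sqrt(S) = sqrt(0.0011) = 0.033166.
Numerator: n*Q = 0.027 * 7.7 = 0.2079.
Denominator: b*sqrt(S) = 12.2 * 0.033166 = 0.404625.
arg = 0.5138.
y_n = 0.5138^(3/5) = 0.6706 m.

0.6706


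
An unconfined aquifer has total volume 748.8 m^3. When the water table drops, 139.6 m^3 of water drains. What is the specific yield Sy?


Specific yield Sy = Volume drained / Total volume.
Sy = 139.6 / 748.8
   = 0.1864.

0.1864


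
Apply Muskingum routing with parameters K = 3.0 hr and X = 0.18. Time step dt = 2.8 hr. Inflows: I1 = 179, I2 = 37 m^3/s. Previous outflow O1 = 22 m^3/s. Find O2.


Muskingum coefficients:
denom = 2*K*(1-X) + dt = 2*3.0*(1-0.18) + 2.8 = 7.72.
C0 = (dt - 2*K*X)/denom = (2.8 - 2*3.0*0.18)/7.72 = 0.2228.
C1 = (dt + 2*K*X)/denom = (2.8 + 2*3.0*0.18)/7.72 = 0.5026.
C2 = (2*K*(1-X) - dt)/denom = 0.2746.
O2 = C0*I2 + C1*I1 + C2*O1
   = 0.2228*37 + 0.5026*179 + 0.2746*22
   = 104.25 m^3/s.

104.25


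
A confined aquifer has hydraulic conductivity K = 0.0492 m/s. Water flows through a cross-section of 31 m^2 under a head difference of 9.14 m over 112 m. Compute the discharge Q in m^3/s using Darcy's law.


Darcy's law: Q = K * A * i, where i = dh/L.
Hydraulic gradient i = 9.14 / 112 = 0.081607.
Q = 0.0492 * 31 * 0.081607
  = 0.1245 m^3/s.

0.1245


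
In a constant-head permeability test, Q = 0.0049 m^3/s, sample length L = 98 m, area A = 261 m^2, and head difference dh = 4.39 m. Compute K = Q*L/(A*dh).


From K = Q*L / (A*dh):
Numerator: Q*L = 0.0049 * 98 = 0.4802.
Denominator: A*dh = 261 * 4.39 = 1145.79.
K = 0.4802 / 1145.79 = 0.000419 m/s.

0.000419


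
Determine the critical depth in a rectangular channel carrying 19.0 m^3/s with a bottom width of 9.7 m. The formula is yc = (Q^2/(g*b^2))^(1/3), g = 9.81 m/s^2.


Using yc = (Q^2 / (g * b^2))^(1/3):
Q^2 = 19.0^2 = 361.0.
g * b^2 = 9.81 * 9.7^2 = 9.81 * 94.09 = 923.02.
Q^2 / (g*b^2) = 361.0 / 923.02 = 0.3911.
yc = 0.3911^(1/3) = 0.7313 m.

0.7313


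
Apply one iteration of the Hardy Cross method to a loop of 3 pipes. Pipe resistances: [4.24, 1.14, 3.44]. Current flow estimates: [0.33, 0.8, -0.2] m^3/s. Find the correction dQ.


Numerator terms (r*Q*|Q|): 4.24*0.33*|0.33| = 0.4617; 1.14*0.8*|0.8| = 0.7296; 3.44*-0.2*|-0.2| = -0.1376.
Sum of numerator = 1.0537.
Denominator terms (r*|Q|): 4.24*|0.33| = 1.3992; 1.14*|0.8| = 0.912; 3.44*|-0.2| = 0.688.
2 * sum of denominator = 2 * 2.9992 = 5.9984.
dQ = -1.0537 / 5.9984 = -0.1757 m^3/s.

-0.1757


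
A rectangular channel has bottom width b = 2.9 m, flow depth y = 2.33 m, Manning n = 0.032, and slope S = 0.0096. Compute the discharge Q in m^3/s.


For a rectangular channel, the cross-sectional area A = b * y = 2.9 * 2.33 = 6.76 m^2.
The wetted perimeter P = b + 2y = 2.9 + 2*2.33 = 7.56 m.
Hydraulic radius R = A/P = 6.76/7.56 = 0.8938 m.
Velocity V = (1/n)*R^(2/3)*S^(1/2) = (1/0.032)*0.8938^(2/3)*0.0096^(1/2) = 2.841 m/s.
Discharge Q = A * V = 6.76 * 2.841 = 19.197 m^3/s.

19.197


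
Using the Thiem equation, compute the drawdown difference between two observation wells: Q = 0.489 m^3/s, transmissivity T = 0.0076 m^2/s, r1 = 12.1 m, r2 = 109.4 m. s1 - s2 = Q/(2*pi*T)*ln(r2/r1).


Thiem equation: s1 - s2 = Q/(2*pi*T) * ln(r2/r1).
ln(r2/r1) = ln(109.4/12.1) = 2.2018.
Q/(2*pi*T) = 0.489 / (2*pi*0.0076) = 0.489 / 0.0478 = 10.2404.
s1 - s2 = 10.2404 * 2.2018 = 22.5473 m.

22.5473


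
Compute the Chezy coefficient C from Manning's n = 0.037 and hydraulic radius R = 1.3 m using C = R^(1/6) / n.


The Chezy coefficient relates to Manning's n through C = R^(1/6) / n.
R^(1/6) = 1.3^(1/6) = 1.044698.
C = 1.044698 / 0.037 = 28.24 m^(1/2)/s.

28.24


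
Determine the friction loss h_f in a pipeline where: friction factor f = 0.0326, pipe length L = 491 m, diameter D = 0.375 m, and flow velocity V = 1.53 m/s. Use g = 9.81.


Darcy-Weisbach equation: h_f = f * (L/D) * V^2/(2g).
f * L/D = 0.0326 * 491/0.375 = 42.6843.
V^2/(2g) = 1.53^2 / (2*9.81) = 2.3409 / 19.62 = 0.1193 m.
h_f = 42.6843 * 0.1193 = 5.093 m.

5.093


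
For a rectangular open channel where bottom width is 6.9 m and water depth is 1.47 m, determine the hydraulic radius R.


For a rectangular section:
Flow area A = b * y = 6.9 * 1.47 = 10.14 m^2.
Wetted perimeter P = b + 2y = 6.9 + 2*1.47 = 9.84 m.
Hydraulic radius R = A/P = 10.14 / 9.84 = 1.0308 m.

1.0308


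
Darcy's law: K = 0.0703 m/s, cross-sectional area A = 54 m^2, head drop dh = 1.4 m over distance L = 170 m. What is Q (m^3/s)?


Darcy's law: Q = K * A * i, where i = dh/L.
Hydraulic gradient i = 1.4 / 170 = 0.008235.
Q = 0.0703 * 54 * 0.008235
  = 0.0313 m^3/s.

0.0313


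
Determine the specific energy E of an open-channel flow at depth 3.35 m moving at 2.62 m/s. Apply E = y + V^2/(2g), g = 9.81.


Specific energy E = y + V^2/(2g).
Velocity head = V^2/(2g) = 2.62^2 / (2*9.81) = 6.8644 / 19.62 = 0.3499 m.
E = 3.35 + 0.3499 = 3.6999 m.

3.6999


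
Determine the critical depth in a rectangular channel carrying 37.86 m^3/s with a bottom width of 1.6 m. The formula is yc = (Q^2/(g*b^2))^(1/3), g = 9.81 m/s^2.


Using yc = (Q^2 / (g * b^2))^(1/3):
Q^2 = 37.86^2 = 1433.38.
g * b^2 = 9.81 * 1.6^2 = 9.81 * 2.56 = 25.11.
Q^2 / (g*b^2) = 1433.38 / 25.11 = 57.084.
yc = 57.084^(1/3) = 3.8502 m.

3.8502


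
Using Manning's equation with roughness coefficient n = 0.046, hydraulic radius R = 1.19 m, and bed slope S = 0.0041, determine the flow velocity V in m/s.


Manning's equation gives V = (1/n) * R^(2/3) * S^(1/2).
First, compute R^(2/3) = 1.19^(2/3) = 1.123.
Next, S^(1/2) = 0.0041^(1/2) = 0.064031.
Then 1/n = 1/0.046 = 21.74.
V = 21.74 * 1.123 * 0.064031 = 1.5631 m/s.

1.5631


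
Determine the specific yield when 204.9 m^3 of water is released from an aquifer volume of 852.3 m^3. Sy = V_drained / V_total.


Specific yield Sy = Volume drained / Total volume.
Sy = 204.9 / 852.3
   = 0.2404.

0.2404


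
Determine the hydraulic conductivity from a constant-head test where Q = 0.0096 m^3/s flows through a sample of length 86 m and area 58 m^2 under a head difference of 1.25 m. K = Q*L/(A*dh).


From K = Q*L / (A*dh):
Numerator: Q*L = 0.0096 * 86 = 0.8256.
Denominator: A*dh = 58 * 1.25 = 72.5.
K = 0.8256 / 72.5 = 0.011388 m/s.

0.011388


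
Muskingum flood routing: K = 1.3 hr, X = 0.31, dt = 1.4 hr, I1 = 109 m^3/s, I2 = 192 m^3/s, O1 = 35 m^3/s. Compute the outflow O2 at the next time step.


Muskingum coefficients:
denom = 2*K*(1-X) + dt = 2*1.3*(1-0.31) + 1.4 = 3.194.
C0 = (dt - 2*K*X)/denom = (1.4 - 2*1.3*0.31)/3.194 = 0.186.
C1 = (dt + 2*K*X)/denom = (1.4 + 2*1.3*0.31)/3.194 = 0.6907.
C2 = (2*K*(1-X) - dt)/denom = 0.1234.
O2 = C0*I2 + C1*I1 + C2*O1
   = 0.186*192 + 0.6907*109 + 0.1234*35
   = 115.31 m^3/s.

115.31


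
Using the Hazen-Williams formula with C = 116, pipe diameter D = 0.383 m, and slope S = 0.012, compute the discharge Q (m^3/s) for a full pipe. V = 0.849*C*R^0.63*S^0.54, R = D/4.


For a full circular pipe, R = D/4 = 0.383/4 = 0.0958 m.
V = 0.849 * 116 * 0.0958^0.63 * 0.012^0.54
  = 0.849 * 116 * 0.228096 * 0.091782
  = 2.0618 m/s.
Pipe area A = pi*D^2/4 = pi*0.383^2/4 = 0.1152 m^2.
Q = A * V = 0.1152 * 2.0618 = 0.2375 m^3/s.

0.2375


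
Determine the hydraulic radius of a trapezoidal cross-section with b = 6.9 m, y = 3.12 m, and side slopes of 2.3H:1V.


For a trapezoidal section with side slope z:
A = (b + z*y)*y = (6.9 + 2.3*3.12)*3.12 = 43.917 m^2.
P = b + 2*y*sqrt(1 + z^2) = 6.9 + 2*3.12*sqrt(1 + 2.3^2) = 22.55 m.
R = A/P = 43.917 / 22.55 = 1.9476 m.

1.9476


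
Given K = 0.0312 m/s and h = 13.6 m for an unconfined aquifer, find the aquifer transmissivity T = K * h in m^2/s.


Transmissivity is defined as T = K * h.
T = 0.0312 * 13.6
  = 0.4243 m^2/s.

0.4243


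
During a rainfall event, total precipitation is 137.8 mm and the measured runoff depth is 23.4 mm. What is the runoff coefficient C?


The runoff coefficient C = runoff depth / rainfall depth.
C = 23.4 / 137.8
  = 0.1698.

0.1698


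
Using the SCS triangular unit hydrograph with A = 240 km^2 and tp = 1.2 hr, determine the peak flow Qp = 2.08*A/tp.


SCS formula: Qp = 2.08 * A / tp.
Qp = 2.08 * 240 / 1.2
   = 499.2 / 1.2
   = 416.0 m^3/s per cm.

416.0


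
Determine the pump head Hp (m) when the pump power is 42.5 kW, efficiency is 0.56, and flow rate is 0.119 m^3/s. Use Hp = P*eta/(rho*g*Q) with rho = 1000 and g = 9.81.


Pump head formula: Hp = P * eta / (rho * g * Q).
Numerator: P * eta = 42.5 * 1000 * 0.56 = 23800.0 W.
Denominator: rho * g * Q = 1000 * 9.81 * 0.119 = 1167.39.
Hp = 23800.0 / 1167.39 = 20.39 m.

20.39


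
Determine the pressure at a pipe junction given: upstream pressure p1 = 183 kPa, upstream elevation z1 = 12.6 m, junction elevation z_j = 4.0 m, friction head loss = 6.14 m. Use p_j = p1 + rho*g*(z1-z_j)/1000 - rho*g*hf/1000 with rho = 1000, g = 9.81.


Junction pressure: p_j = p1 + rho*g*(z1 - z_j)/1000 - rho*g*hf/1000.
Elevation term = 1000*9.81*(12.6 - 4.0)/1000 = 84.366 kPa.
Friction term = 1000*9.81*6.14/1000 = 60.233 kPa.
p_j = 183 + 84.366 - 60.233 = 207.13 kPa.

207.13


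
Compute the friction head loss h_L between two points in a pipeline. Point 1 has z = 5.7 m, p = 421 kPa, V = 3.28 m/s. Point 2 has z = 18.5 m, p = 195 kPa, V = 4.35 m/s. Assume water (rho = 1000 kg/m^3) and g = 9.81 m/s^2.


Total head at each section: H = z + p/(rho*g) + V^2/(2g).
H1 = 5.7 + 421*1000/(1000*9.81) + 3.28^2/(2*9.81)
   = 5.7 + 42.915 + 0.5483
   = 49.164 m.
H2 = 18.5 + 195*1000/(1000*9.81) + 4.35^2/(2*9.81)
   = 18.5 + 19.878 + 0.9644
   = 39.342 m.
h_L = H1 - H2 = 49.164 - 39.342 = 9.822 m.

9.822


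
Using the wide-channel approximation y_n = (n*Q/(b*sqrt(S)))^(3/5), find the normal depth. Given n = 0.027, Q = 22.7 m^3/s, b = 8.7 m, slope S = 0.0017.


We use the wide-channel approximation y_n = (n*Q/(b*sqrt(S)))^(3/5).
sqrt(S) = sqrt(0.0017) = 0.041231.
Numerator: n*Q = 0.027 * 22.7 = 0.6129.
Denominator: b*sqrt(S) = 8.7 * 0.041231 = 0.35871.
arg = 1.7086.
y_n = 1.7086^(3/5) = 1.3791 m.

1.3791


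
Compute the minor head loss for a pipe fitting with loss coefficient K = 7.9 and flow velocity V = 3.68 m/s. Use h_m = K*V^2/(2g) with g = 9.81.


Minor loss formula: h_m = K * V^2/(2g).
V^2 = 3.68^2 = 13.5424.
V^2/(2g) = 13.5424 / 19.62 = 0.6902 m.
h_m = 7.9 * 0.6902 = 5.4529 m.

5.4529


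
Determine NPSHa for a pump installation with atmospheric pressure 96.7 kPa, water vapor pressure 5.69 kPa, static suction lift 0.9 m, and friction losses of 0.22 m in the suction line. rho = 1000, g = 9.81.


NPSHa = p_atm/(rho*g) - z_s - hf_s - p_vap/(rho*g).
p_atm/(rho*g) = 96.7*1000 / (1000*9.81) = 9.857 m.
p_vap/(rho*g) = 5.69*1000 / (1000*9.81) = 0.58 m.
NPSHa = 9.857 - 0.9 - 0.22 - 0.58
      = 8.16 m.

8.16


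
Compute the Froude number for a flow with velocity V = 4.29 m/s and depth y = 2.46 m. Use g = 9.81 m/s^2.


The Froude number is defined as Fr = V / sqrt(g*y).
g*y = 9.81 * 2.46 = 24.1326.
sqrt(g*y) = sqrt(24.1326) = 4.9125.
Fr = 4.29 / 4.9125 = 0.8733.

0.8733


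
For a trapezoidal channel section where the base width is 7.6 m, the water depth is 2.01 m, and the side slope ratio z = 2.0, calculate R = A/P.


For a trapezoidal section with side slope z:
A = (b + z*y)*y = (7.6 + 2.0*2.01)*2.01 = 23.356 m^2.
P = b + 2*y*sqrt(1 + z^2) = 7.6 + 2*2.01*sqrt(1 + 2.0^2) = 16.589 m.
R = A/P = 23.356 / 16.589 = 1.4079 m.

1.4079


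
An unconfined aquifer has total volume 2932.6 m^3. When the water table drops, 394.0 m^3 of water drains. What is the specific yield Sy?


Specific yield Sy = Volume drained / Total volume.
Sy = 394.0 / 2932.6
   = 0.1344.

0.1344


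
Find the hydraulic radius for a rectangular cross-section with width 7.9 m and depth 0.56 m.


For a rectangular section:
Flow area A = b * y = 7.9 * 0.56 = 4.42 m^2.
Wetted perimeter P = b + 2y = 7.9 + 2*0.56 = 9.02 m.
Hydraulic radius R = A/P = 4.42 / 9.02 = 0.4905 m.

0.4905


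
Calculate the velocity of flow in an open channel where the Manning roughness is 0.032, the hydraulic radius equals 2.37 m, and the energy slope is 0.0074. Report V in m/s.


Manning's equation gives V = (1/n) * R^(2/3) * S^(1/2).
First, compute R^(2/3) = 2.37^(2/3) = 1.7776.
Next, S^(1/2) = 0.0074^(1/2) = 0.086023.
Then 1/n = 1/0.032 = 31.25.
V = 31.25 * 1.7776 * 0.086023 = 4.7786 m/s.

4.7786


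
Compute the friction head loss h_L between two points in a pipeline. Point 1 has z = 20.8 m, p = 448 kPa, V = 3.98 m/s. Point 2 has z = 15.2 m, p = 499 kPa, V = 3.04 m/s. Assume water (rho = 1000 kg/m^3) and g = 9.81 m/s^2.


Total head at each section: H = z + p/(rho*g) + V^2/(2g).
H1 = 20.8 + 448*1000/(1000*9.81) + 3.98^2/(2*9.81)
   = 20.8 + 45.668 + 0.8074
   = 67.275 m.
H2 = 15.2 + 499*1000/(1000*9.81) + 3.04^2/(2*9.81)
   = 15.2 + 50.866 + 0.471
   = 66.537 m.
h_L = H1 - H2 = 67.275 - 66.537 = 0.738 m.

0.738


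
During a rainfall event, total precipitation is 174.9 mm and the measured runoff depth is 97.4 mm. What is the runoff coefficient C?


The runoff coefficient C = runoff depth / rainfall depth.
C = 97.4 / 174.9
  = 0.5569.

0.5569


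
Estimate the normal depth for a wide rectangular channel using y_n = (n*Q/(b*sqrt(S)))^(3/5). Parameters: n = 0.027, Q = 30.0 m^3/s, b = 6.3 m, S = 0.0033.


We use the wide-channel approximation y_n = (n*Q/(b*sqrt(S)))^(3/5).
sqrt(S) = sqrt(0.0033) = 0.057446.
Numerator: n*Q = 0.027 * 30.0 = 0.81.
Denominator: b*sqrt(S) = 6.3 * 0.057446 = 0.36191.
arg = 2.2381.
y_n = 2.2381^(3/5) = 1.6216 m.

1.6216


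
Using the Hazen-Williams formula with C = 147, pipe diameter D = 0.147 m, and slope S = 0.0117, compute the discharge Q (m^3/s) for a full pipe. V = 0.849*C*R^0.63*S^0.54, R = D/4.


For a full circular pipe, R = D/4 = 0.147/4 = 0.0367 m.
V = 0.849 * 147 * 0.0367^0.63 * 0.0117^0.54
  = 0.849 * 147 * 0.124771 * 0.090536
  = 1.4098 m/s.
Pipe area A = pi*D^2/4 = pi*0.147^2/4 = 0.017 m^2.
Q = A * V = 0.017 * 1.4098 = 0.0239 m^3/s.

0.0239


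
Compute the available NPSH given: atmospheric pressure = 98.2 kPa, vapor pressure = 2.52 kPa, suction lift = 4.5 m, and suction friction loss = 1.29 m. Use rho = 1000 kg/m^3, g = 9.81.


NPSHa = p_atm/(rho*g) - z_s - hf_s - p_vap/(rho*g).
p_atm/(rho*g) = 98.2*1000 / (1000*9.81) = 10.01 m.
p_vap/(rho*g) = 2.52*1000 / (1000*9.81) = 0.257 m.
NPSHa = 10.01 - 4.5 - 1.29 - 0.257
      = 3.96 m.

3.96


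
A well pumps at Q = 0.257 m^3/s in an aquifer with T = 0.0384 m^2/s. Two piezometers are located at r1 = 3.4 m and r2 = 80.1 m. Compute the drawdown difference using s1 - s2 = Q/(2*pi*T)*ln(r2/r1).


Thiem equation: s1 - s2 = Q/(2*pi*T) * ln(r2/r1).
ln(r2/r1) = ln(80.1/3.4) = 3.1595.
Q/(2*pi*T) = 0.257 / (2*pi*0.0384) = 0.257 / 0.2413 = 1.0652.
s1 - s2 = 1.0652 * 3.1595 = 3.3654 m.

3.3654


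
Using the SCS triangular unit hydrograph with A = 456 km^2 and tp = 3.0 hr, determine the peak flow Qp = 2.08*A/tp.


SCS formula: Qp = 2.08 * A / tp.
Qp = 2.08 * 456 / 3.0
   = 948.48 / 3.0
   = 316.16 m^3/s per cm.

316.16


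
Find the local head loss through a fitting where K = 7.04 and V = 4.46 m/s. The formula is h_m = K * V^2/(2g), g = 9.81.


Minor loss formula: h_m = K * V^2/(2g).
V^2 = 4.46^2 = 19.8916.
V^2/(2g) = 19.8916 / 19.62 = 1.0138 m.
h_m = 7.04 * 1.0138 = 7.1375 m.

7.1375


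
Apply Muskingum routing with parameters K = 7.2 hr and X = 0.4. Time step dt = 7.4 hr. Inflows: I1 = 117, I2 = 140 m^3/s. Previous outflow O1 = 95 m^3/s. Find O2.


Muskingum coefficients:
denom = 2*K*(1-X) + dt = 2*7.2*(1-0.4) + 7.4 = 16.04.
C0 = (dt - 2*K*X)/denom = (7.4 - 2*7.2*0.4)/16.04 = 0.1022.
C1 = (dt + 2*K*X)/denom = (7.4 + 2*7.2*0.4)/16.04 = 0.8204.
C2 = (2*K*(1-X) - dt)/denom = 0.0773.
O2 = C0*I2 + C1*I1 + C2*O1
   = 0.1022*140 + 0.8204*117 + 0.0773*95
   = 117.65 m^3/s.

117.65


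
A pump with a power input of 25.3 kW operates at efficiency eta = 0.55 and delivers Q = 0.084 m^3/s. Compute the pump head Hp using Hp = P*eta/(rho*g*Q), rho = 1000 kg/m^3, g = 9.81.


Pump head formula: Hp = P * eta / (rho * g * Q).
Numerator: P * eta = 25.3 * 1000 * 0.55 = 13915.0 W.
Denominator: rho * g * Q = 1000 * 9.81 * 0.084 = 824.04.
Hp = 13915.0 / 824.04 = 16.89 m.

16.89


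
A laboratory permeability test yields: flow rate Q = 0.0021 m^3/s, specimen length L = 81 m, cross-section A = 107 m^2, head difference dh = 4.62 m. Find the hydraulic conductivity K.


From K = Q*L / (A*dh):
Numerator: Q*L = 0.0021 * 81 = 0.1701.
Denominator: A*dh = 107 * 4.62 = 494.34.
K = 0.1701 / 494.34 = 0.000344 m/s.

0.000344


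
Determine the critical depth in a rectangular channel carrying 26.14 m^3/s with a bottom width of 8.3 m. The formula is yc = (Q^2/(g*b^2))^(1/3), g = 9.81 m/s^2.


Using yc = (Q^2 / (g * b^2))^(1/3):
Q^2 = 26.14^2 = 683.3.
g * b^2 = 9.81 * 8.3^2 = 9.81 * 68.89 = 675.81.
Q^2 / (g*b^2) = 683.3 / 675.81 = 1.0111.
yc = 1.0111^(1/3) = 1.0037 m.

1.0037


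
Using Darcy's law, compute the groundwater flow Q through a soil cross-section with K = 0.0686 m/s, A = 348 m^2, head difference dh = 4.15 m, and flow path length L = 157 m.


Darcy's law: Q = K * A * i, where i = dh/L.
Hydraulic gradient i = 4.15 / 157 = 0.026433.
Q = 0.0686 * 348 * 0.026433
  = 0.631 m^3/s.

0.631


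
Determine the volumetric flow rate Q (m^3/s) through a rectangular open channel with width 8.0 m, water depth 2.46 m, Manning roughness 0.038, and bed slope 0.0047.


For a rectangular channel, the cross-sectional area A = b * y = 8.0 * 2.46 = 19.68 m^2.
The wetted perimeter P = b + 2y = 8.0 + 2*2.46 = 12.92 m.
Hydraulic radius R = A/P = 19.68/12.92 = 1.5232 m.
Velocity V = (1/n)*R^(2/3)*S^(1/2) = (1/0.038)*1.5232^(2/3)*0.0047^(1/2) = 2.3884 m/s.
Discharge Q = A * V = 19.68 * 2.3884 = 47.004 m^3/s.

47.004


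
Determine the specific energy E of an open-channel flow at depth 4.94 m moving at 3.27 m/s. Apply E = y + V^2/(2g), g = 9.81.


Specific energy E = y + V^2/(2g).
Velocity head = V^2/(2g) = 3.27^2 / (2*9.81) = 10.6929 / 19.62 = 0.545 m.
E = 4.94 + 0.545 = 5.485 m.

5.485


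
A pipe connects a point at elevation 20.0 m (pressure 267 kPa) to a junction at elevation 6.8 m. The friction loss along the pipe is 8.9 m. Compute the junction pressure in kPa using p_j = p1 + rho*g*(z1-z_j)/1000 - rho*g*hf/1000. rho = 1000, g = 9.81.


Junction pressure: p_j = p1 + rho*g*(z1 - z_j)/1000 - rho*g*hf/1000.
Elevation term = 1000*9.81*(20.0 - 6.8)/1000 = 129.492 kPa.
Friction term = 1000*9.81*8.9/1000 = 87.309 kPa.
p_j = 267 + 129.492 - 87.309 = 309.18 kPa.

309.18


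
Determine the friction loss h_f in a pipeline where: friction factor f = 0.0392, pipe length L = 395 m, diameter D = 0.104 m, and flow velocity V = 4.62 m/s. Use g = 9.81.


Darcy-Weisbach equation: h_f = f * (L/D) * V^2/(2g).
f * L/D = 0.0392 * 395/0.104 = 148.8846.
V^2/(2g) = 4.62^2 / (2*9.81) = 21.3444 / 19.62 = 1.0879 m.
h_f = 148.8846 * 1.0879 = 161.97 m.

161.97


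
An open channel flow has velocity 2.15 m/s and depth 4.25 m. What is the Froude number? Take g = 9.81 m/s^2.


The Froude number is defined as Fr = V / sqrt(g*y).
g*y = 9.81 * 4.25 = 41.6925.
sqrt(g*y) = sqrt(41.6925) = 6.457.
Fr = 2.15 / 6.457 = 0.333.

0.333


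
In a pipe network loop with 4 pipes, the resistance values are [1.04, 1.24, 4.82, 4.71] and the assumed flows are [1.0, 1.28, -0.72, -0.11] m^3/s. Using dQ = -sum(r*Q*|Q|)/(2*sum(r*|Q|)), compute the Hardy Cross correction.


Numerator terms (r*Q*|Q|): 1.04*1.0*|1.0| = 1.04; 1.24*1.28*|1.28| = 2.0316; 4.82*-0.72*|-0.72| = -2.4987; 4.71*-0.11*|-0.11| = -0.057.
Sum of numerator = 0.5159.
Denominator terms (r*|Q|): 1.04*|1.0| = 1.04; 1.24*|1.28| = 1.5872; 4.82*|-0.72| = 3.4704; 4.71*|-0.11| = 0.5181.
2 * sum of denominator = 2 * 6.6157 = 13.2314.
dQ = -0.5159 / 13.2314 = -0.039 m^3/s.

-0.039


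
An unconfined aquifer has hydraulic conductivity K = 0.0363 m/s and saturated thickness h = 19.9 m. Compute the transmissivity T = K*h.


Transmissivity is defined as T = K * h.
T = 0.0363 * 19.9
  = 0.7224 m^2/s.

0.7224


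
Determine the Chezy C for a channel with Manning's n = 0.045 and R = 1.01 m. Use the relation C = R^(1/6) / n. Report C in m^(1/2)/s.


The Chezy coefficient relates to Manning's n through C = R^(1/6) / n.
R^(1/6) = 1.01^(1/6) = 1.00166.
C = 1.00166 / 0.045 = 22.26 m^(1/2)/s.

22.26


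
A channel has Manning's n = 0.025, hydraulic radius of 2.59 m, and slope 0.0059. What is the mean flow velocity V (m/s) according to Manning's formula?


Manning's equation gives V = (1/n) * R^(2/3) * S^(1/2).
First, compute R^(2/3) = 2.59^(2/3) = 1.886.
Next, S^(1/2) = 0.0059^(1/2) = 0.076811.
Then 1/n = 1/0.025 = 40.0.
V = 40.0 * 1.886 * 0.076811 = 5.7945 m/s.

5.7945


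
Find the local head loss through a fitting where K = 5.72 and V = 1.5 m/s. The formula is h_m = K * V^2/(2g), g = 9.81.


Minor loss formula: h_m = K * V^2/(2g).
V^2 = 1.5^2 = 2.25.
V^2/(2g) = 2.25 / 19.62 = 0.1147 m.
h_m = 5.72 * 0.1147 = 0.656 m.

0.656


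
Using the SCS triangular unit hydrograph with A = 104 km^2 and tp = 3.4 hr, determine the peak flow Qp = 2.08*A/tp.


SCS formula: Qp = 2.08 * A / tp.
Qp = 2.08 * 104 / 3.4
   = 216.32 / 3.4
   = 63.62 m^3/s per cm.

63.62


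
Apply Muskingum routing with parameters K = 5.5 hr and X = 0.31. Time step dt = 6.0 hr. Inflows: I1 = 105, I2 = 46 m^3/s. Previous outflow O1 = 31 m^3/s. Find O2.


Muskingum coefficients:
denom = 2*K*(1-X) + dt = 2*5.5*(1-0.31) + 6.0 = 13.59.
C0 = (dt - 2*K*X)/denom = (6.0 - 2*5.5*0.31)/13.59 = 0.1906.
C1 = (dt + 2*K*X)/denom = (6.0 + 2*5.5*0.31)/13.59 = 0.6924.
C2 = (2*K*(1-X) - dt)/denom = 0.117.
O2 = C0*I2 + C1*I1 + C2*O1
   = 0.1906*46 + 0.6924*105 + 0.117*31
   = 85.1 m^3/s.

85.1


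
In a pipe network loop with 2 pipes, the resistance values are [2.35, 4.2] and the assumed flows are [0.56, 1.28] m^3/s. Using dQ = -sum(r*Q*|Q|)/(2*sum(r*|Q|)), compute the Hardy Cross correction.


Numerator terms (r*Q*|Q|): 2.35*0.56*|0.56| = 0.737; 4.2*1.28*|1.28| = 6.8813.
Sum of numerator = 7.6182.
Denominator terms (r*|Q|): 2.35*|0.56| = 1.316; 4.2*|1.28| = 5.376.
2 * sum of denominator = 2 * 6.692 = 13.384.
dQ = -7.6182 / 13.384 = -0.5692 m^3/s.

-0.5692


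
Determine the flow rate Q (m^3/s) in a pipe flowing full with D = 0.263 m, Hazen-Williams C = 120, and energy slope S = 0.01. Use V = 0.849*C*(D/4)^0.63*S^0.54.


For a full circular pipe, R = D/4 = 0.263/4 = 0.0658 m.
V = 0.849 * 120 * 0.0658^0.63 * 0.01^0.54
  = 0.849 * 120 * 0.180001 * 0.083176
  = 1.5253 m/s.
Pipe area A = pi*D^2/4 = pi*0.263^2/4 = 0.0543 m^2.
Q = A * V = 0.0543 * 1.5253 = 0.0829 m^3/s.

0.0829


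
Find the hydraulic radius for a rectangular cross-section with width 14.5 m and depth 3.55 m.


For a rectangular section:
Flow area A = b * y = 14.5 * 3.55 = 51.47 m^2.
Wetted perimeter P = b + 2y = 14.5 + 2*3.55 = 21.6 m.
Hydraulic radius R = A/P = 51.47 / 21.6 = 2.3831 m.

2.3831


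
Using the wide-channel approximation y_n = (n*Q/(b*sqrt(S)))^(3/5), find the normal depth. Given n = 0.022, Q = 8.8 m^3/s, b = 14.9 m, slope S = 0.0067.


We use the wide-channel approximation y_n = (n*Q/(b*sqrt(S)))^(3/5).
sqrt(S) = sqrt(0.0067) = 0.081854.
Numerator: n*Q = 0.022 * 8.8 = 0.1936.
Denominator: b*sqrt(S) = 14.9 * 0.081854 = 1.219625.
arg = 0.1587.
y_n = 0.1587^(3/5) = 0.3314 m.

0.3314


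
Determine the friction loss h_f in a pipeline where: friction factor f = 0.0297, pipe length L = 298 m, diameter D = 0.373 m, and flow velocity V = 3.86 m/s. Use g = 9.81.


Darcy-Weisbach equation: h_f = f * (L/D) * V^2/(2g).
f * L/D = 0.0297 * 298/0.373 = 23.7282.
V^2/(2g) = 3.86^2 / (2*9.81) = 14.8996 / 19.62 = 0.7594 m.
h_f = 23.7282 * 0.7594 = 18.019 m.

18.019


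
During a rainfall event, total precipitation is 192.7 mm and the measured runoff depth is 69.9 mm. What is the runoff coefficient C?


The runoff coefficient C = runoff depth / rainfall depth.
C = 69.9 / 192.7
  = 0.3627.

0.3627


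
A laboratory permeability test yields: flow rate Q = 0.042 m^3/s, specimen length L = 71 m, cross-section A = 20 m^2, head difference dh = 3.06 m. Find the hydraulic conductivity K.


From K = Q*L / (A*dh):
Numerator: Q*L = 0.042 * 71 = 2.982.
Denominator: A*dh = 20 * 3.06 = 61.2.
K = 2.982 / 61.2 = 0.048725 m/s.

0.048725


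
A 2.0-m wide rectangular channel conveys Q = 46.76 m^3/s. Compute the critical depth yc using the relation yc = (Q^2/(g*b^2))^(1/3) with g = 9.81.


Using yc = (Q^2 / (g * b^2))^(1/3):
Q^2 = 46.76^2 = 2186.5.
g * b^2 = 9.81 * 2.0^2 = 9.81 * 4.0 = 39.24.
Q^2 / (g*b^2) = 2186.5 / 39.24 = 55.7212.
yc = 55.7212^(1/3) = 3.8195 m.

3.8195


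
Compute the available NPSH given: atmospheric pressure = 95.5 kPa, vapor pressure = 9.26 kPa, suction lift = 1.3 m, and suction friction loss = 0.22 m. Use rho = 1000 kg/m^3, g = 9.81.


NPSHa = p_atm/(rho*g) - z_s - hf_s - p_vap/(rho*g).
p_atm/(rho*g) = 95.5*1000 / (1000*9.81) = 9.735 m.
p_vap/(rho*g) = 9.26*1000 / (1000*9.81) = 0.944 m.
NPSHa = 9.735 - 1.3 - 0.22 - 0.944
      = 7.27 m.

7.27


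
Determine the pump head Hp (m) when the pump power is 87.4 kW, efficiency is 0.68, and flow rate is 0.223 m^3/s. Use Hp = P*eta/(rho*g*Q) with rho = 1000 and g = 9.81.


Pump head formula: Hp = P * eta / (rho * g * Q).
Numerator: P * eta = 87.4 * 1000 * 0.68 = 59432.0 W.
Denominator: rho * g * Q = 1000 * 9.81 * 0.223 = 2187.63.
Hp = 59432.0 / 2187.63 = 27.17 m.

27.17


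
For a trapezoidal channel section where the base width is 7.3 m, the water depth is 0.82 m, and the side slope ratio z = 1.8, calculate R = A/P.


For a trapezoidal section with side slope z:
A = (b + z*y)*y = (7.3 + 1.8*0.82)*0.82 = 7.196 m^2.
P = b + 2*y*sqrt(1 + z^2) = 7.3 + 2*0.82*sqrt(1 + 1.8^2) = 10.677 m.
R = A/P = 7.196 / 10.677 = 0.674 m.

0.674


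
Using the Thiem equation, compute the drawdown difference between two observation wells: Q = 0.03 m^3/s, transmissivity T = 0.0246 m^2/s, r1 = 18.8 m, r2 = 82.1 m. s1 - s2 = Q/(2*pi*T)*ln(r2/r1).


Thiem equation: s1 - s2 = Q/(2*pi*T) * ln(r2/r1).
ln(r2/r1) = ln(82.1/18.8) = 1.4741.
Q/(2*pi*T) = 0.03 / (2*pi*0.0246) = 0.03 / 0.1546 = 0.1941.
s1 - s2 = 0.1941 * 1.4741 = 0.2861 m.

0.2861


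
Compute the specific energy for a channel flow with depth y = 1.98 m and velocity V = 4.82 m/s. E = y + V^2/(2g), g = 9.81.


Specific energy E = y + V^2/(2g).
Velocity head = V^2/(2g) = 4.82^2 / (2*9.81) = 23.2324 / 19.62 = 1.1841 m.
E = 1.98 + 1.1841 = 3.1641 m.

3.1641


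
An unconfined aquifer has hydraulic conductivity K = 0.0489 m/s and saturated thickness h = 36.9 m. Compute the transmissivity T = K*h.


Transmissivity is defined as T = K * h.
T = 0.0489 * 36.9
  = 1.8044 m^2/s.

1.8044


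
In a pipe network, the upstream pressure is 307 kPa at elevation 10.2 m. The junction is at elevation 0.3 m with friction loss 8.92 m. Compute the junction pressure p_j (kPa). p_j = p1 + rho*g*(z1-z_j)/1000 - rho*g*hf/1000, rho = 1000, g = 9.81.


Junction pressure: p_j = p1 + rho*g*(z1 - z_j)/1000 - rho*g*hf/1000.
Elevation term = 1000*9.81*(10.2 - 0.3)/1000 = 97.119 kPa.
Friction term = 1000*9.81*8.92/1000 = 87.505 kPa.
p_j = 307 + 97.119 - 87.505 = 316.61 kPa.

316.61


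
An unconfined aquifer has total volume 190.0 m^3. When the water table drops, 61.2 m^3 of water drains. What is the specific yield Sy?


Specific yield Sy = Volume drained / Total volume.
Sy = 61.2 / 190.0
   = 0.3221.

0.3221


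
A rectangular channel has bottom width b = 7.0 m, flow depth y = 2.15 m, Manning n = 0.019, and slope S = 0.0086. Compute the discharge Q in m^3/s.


For a rectangular channel, the cross-sectional area A = b * y = 7.0 * 2.15 = 15.05 m^2.
The wetted perimeter P = b + 2y = 7.0 + 2*2.15 = 11.3 m.
Hydraulic radius R = A/P = 15.05/11.3 = 1.3319 m.
Velocity V = (1/n)*R^(2/3)*S^(1/2) = (1/0.019)*1.3319^(2/3)*0.0086^(1/2) = 5.9084 m/s.
Discharge Q = A * V = 15.05 * 5.9084 = 88.921 m^3/s.

88.921


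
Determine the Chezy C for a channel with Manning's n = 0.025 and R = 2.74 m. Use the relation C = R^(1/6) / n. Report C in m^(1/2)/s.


The Chezy coefficient relates to Manning's n through C = R^(1/6) / n.
R^(1/6) = 2.74^(1/6) = 1.182928.
C = 1.182928 / 0.025 = 47.32 m^(1/2)/s.

47.32


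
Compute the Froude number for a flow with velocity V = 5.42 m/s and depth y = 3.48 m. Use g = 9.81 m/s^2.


The Froude number is defined as Fr = V / sqrt(g*y).
g*y = 9.81 * 3.48 = 34.1388.
sqrt(g*y) = sqrt(34.1388) = 5.8428.
Fr = 5.42 / 5.8428 = 0.9276.

0.9276


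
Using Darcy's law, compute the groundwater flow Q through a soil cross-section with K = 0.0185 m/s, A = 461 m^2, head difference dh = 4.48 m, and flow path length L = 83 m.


Darcy's law: Q = K * A * i, where i = dh/L.
Hydraulic gradient i = 4.48 / 83 = 0.053976.
Q = 0.0185 * 461 * 0.053976
  = 0.4603 m^3/s.

0.4603


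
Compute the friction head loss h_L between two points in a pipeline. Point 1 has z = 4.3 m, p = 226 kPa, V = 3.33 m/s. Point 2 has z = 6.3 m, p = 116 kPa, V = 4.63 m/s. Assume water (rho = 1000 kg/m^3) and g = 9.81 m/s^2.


Total head at each section: H = z + p/(rho*g) + V^2/(2g).
H1 = 4.3 + 226*1000/(1000*9.81) + 3.33^2/(2*9.81)
   = 4.3 + 23.038 + 0.5652
   = 27.903 m.
H2 = 6.3 + 116*1000/(1000*9.81) + 4.63^2/(2*9.81)
   = 6.3 + 11.825 + 1.0926
   = 19.217 m.
h_L = H1 - H2 = 27.903 - 19.217 = 8.686 m.

8.686


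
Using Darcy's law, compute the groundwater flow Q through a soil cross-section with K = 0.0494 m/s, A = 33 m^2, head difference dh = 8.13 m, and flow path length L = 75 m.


Darcy's law: Q = K * A * i, where i = dh/L.
Hydraulic gradient i = 8.13 / 75 = 0.1084.
Q = 0.0494 * 33 * 0.1084
  = 0.1767 m^3/s.

0.1767


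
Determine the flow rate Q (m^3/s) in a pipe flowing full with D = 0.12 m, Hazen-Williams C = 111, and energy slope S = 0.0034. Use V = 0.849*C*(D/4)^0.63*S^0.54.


For a full circular pipe, R = D/4 = 0.12/4 = 0.03 m.
V = 0.849 * 111 * 0.03^0.63 * 0.0034^0.54
  = 0.849 * 111 * 0.109796 * 0.046451
  = 0.4806 m/s.
Pipe area A = pi*D^2/4 = pi*0.12^2/4 = 0.0113 m^2.
Q = A * V = 0.0113 * 0.4806 = 0.0054 m^3/s.

0.0054


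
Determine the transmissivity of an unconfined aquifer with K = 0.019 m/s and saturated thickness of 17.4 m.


Transmissivity is defined as T = K * h.
T = 0.019 * 17.4
  = 0.3306 m^2/s.

0.3306


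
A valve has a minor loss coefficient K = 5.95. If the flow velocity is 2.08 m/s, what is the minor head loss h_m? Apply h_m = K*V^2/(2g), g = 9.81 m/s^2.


Minor loss formula: h_m = K * V^2/(2g).
V^2 = 2.08^2 = 4.3264.
V^2/(2g) = 4.3264 / 19.62 = 0.2205 m.
h_m = 5.95 * 0.2205 = 1.312 m.

1.312


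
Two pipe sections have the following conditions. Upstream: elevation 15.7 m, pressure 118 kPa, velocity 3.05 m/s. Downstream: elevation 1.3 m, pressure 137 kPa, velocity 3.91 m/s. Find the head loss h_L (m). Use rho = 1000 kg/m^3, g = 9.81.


Total head at each section: H = z + p/(rho*g) + V^2/(2g).
H1 = 15.7 + 118*1000/(1000*9.81) + 3.05^2/(2*9.81)
   = 15.7 + 12.029 + 0.4741
   = 28.203 m.
H2 = 1.3 + 137*1000/(1000*9.81) + 3.91^2/(2*9.81)
   = 1.3 + 13.965 + 0.7792
   = 16.045 m.
h_L = H1 - H2 = 28.203 - 16.045 = 12.158 m.

12.158


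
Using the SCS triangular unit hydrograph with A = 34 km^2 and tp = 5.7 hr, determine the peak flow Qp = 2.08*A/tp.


SCS formula: Qp = 2.08 * A / tp.
Qp = 2.08 * 34 / 5.7
   = 70.72 / 5.7
   = 12.41 m^3/s per cm.

12.41


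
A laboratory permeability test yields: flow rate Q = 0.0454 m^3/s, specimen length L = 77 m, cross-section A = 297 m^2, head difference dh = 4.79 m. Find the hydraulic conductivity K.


From K = Q*L / (A*dh):
Numerator: Q*L = 0.0454 * 77 = 3.4958.
Denominator: A*dh = 297 * 4.79 = 1422.63.
K = 3.4958 / 1422.63 = 0.002457 m/s.

0.002457


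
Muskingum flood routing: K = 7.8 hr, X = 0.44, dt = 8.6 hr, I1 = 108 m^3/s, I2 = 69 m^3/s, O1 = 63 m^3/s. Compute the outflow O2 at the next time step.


Muskingum coefficients:
denom = 2*K*(1-X) + dt = 2*7.8*(1-0.44) + 8.6 = 17.336.
C0 = (dt - 2*K*X)/denom = (8.6 - 2*7.8*0.44)/17.336 = 0.1001.
C1 = (dt + 2*K*X)/denom = (8.6 + 2*7.8*0.44)/17.336 = 0.892.
C2 = (2*K*(1-X) - dt)/denom = 0.0078.
O2 = C0*I2 + C1*I1 + C2*O1
   = 0.1001*69 + 0.892*108 + 0.0078*63
   = 103.74 m^3/s.

103.74


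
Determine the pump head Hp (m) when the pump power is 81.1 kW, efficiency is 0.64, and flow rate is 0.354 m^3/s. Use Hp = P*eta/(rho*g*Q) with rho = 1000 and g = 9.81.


Pump head formula: Hp = P * eta / (rho * g * Q).
Numerator: P * eta = 81.1 * 1000 * 0.64 = 51904.0 W.
Denominator: rho * g * Q = 1000 * 9.81 * 0.354 = 3472.74.
Hp = 51904.0 / 3472.74 = 14.95 m.

14.95


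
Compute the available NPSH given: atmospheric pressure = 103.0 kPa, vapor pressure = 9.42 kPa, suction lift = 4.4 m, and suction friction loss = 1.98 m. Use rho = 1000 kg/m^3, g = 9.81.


NPSHa = p_atm/(rho*g) - z_s - hf_s - p_vap/(rho*g).
p_atm/(rho*g) = 103.0*1000 / (1000*9.81) = 10.499 m.
p_vap/(rho*g) = 9.42*1000 / (1000*9.81) = 0.96 m.
NPSHa = 10.499 - 4.4 - 1.98 - 0.96
      = 3.16 m.

3.16


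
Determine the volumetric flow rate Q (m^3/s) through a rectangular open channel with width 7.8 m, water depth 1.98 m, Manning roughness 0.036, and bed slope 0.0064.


For a rectangular channel, the cross-sectional area A = b * y = 7.8 * 1.98 = 15.44 m^2.
The wetted perimeter P = b + 2y = 7.8 + 2*1.98 = 11.76 m.
Hydraulic radius R = A/P = 15.44/11.76 = 1.3133 m.
Velocity V = (1/n)*R^(2/3)*S^(1/2) = (1/0.036)*1.3133^(2/3)*0.0064^(1/2) = 2.665 m/s.
Discharge Q = A * V = 15.44 * 2.665 = 41.157 m^3/s.

41.157


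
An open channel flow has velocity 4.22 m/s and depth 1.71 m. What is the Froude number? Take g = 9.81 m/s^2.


The Froude number is defined as Fr = V / sqrt(g*y).
g*y = 9.81 * 1.71 = 16.7751.
sqrt(g*y) = sqrt(16.7751) = 4.0957.
Fr = 4.22 / 4.0957 = 1.0303.

1.0303


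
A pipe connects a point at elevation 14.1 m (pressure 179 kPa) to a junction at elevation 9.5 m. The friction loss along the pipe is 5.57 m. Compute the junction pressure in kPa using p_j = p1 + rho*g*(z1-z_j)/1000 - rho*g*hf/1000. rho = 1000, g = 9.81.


Junction pressure: p_j = p1 + rho*g*(z1 - z_j)/1000 - rho*g*hf/1000.
Elevation term = 1000*9.81*(14.1 - 9.5)/1000 = 45.126 kPa.
Friction term = 1000*9.81*5.57/1000 = 54.642 kPa.
p_j = 179 + 45.126 - 54.642 = 169.48 kPa.

169.48


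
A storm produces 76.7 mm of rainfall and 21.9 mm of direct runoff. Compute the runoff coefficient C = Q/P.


The runoff coefficient C = runoff depth / rainfall depth.
C = 21.9 / 76.7
  = 0.2855.

0.2855


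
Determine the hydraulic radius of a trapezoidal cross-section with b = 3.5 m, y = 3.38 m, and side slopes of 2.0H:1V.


For a trapezoidal section with side slope z:
A = (b + z*y)*y = (3.5 + 2.0*3.38)*3.38 = 34.679 m^2.
P = b + 2*y*sqrt(1 + z^2) = 3.5 + 2*3.38*sqrt(1 + 2.0^2) = 18.616 m.
R = A/P = 34.679 / 18.616 = 1.8629 m.

1.8629


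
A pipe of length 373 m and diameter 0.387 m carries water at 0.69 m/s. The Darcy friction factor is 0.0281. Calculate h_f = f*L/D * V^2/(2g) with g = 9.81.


Darcy-Weisbach equation: h_f = f * (L/D) * V^2/(2g).
f * L/D = 0.0281 * 373/0.387 = 27.0835.
V^2/(2g) = 0.69^2 / (2*9.81) = 0.4761 / 19.62 = 0.0243 m.
h_f = 27.0835 * 0.0243 = 0.657 m.

0.657


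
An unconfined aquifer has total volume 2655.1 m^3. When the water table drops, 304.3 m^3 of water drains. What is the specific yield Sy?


Specific yield Sy = Volume drained / Total volume.
Sy = 304.3 / 2655.1
   = 0.1146.

0.1146


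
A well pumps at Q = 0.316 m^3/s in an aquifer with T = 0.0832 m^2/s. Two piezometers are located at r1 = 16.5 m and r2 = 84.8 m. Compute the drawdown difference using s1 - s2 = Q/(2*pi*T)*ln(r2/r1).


Thiem equation: s1 - s2 = Q/(2*pi*T) * ln(r2/r1).
ln(r2/r1) = ln(84.8/16.5) = 1.6369.
Q/(2*pi*T) = 0.316 / (2*pi*0.0832) = 0.316 / 0.5228 = 0.6045.
s1 - s2 = 0.6045 * 1.6369 = 0.9895 m.

0.9895
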